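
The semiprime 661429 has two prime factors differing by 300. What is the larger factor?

977

Since p = q + 300, we have 661429 = q(q + 300), so q² + 300q − 661429 = 0.
Discriminant: 300² + 4·661429 = 90000 + 2645716 = 2735716; √2735716 = 1654.
q = (−300 + 1654)/2 = 677, and p = q + 300 = 977.
Check: 677 · 977 = 661429.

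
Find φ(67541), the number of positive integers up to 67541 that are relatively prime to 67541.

60928

Factor: 67541 = 17 · 29 · 137.
φ(67541) = (17−1) · (29−1) · (137−1) = 16 · 28 · 136 = 60928.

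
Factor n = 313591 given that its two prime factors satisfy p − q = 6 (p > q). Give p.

563

Since p = q + 6, we have 313591 = q(q + 6), so q² + 6q − 313591 = 0.
Discriminant: 6² + 4·313591 = 36 + 1254364 = 1254400; √1254400 = 1120.
q = (−6 + 1120)/2 = 557, and p = q + 6 = 563.
Check: 557 · 563 = 313591.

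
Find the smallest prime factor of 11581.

37

11581 is odd.
Digit sum 16, not divisible by 3.
Ends in 1: not divisible by 5.
7: 11581 = 7·1654 + 3
11: 11581 = 11·1052 + 9
13: 11581 = 13·890 + 11
17: 11581 = 17·681 + 4
19: 11581 = 19·609 + 10
23: 11581 = 23·503 + 12
29: 11581 = 29·399 + 10
31: 11581 = 31·373 + 18
37: 11581 = 37·313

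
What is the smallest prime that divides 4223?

4223 is odd.
Digit sum 11, not divisible by 3.
Ends in 3: not divisible by 5.
7: 4223 = 7·603 + 2
11: 4223 = 11·383 + 10
13: 4223 = 13·324 + 11
17: 4223 = 17·248 + 7
19: 4223 = 19·222 + 5
23: 4223 = 23·183 + 14
29: 4223 = 29·145 + 18
31: 4223 = 31·136 + 7
37: 4223 = 37·114 + 5
41: 4223 = 41·103

41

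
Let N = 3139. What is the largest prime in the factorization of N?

3139 = 43 · 73
73 is prime.
So 3139 = 43 · 73; the largest prime factor is 73.

73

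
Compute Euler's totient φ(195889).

184800

Factor: 195889 = 31 · 71 · 89.
φ(195889) = (31−1) · (71−1) · (89−1) = 30 · 70 · 88 = 184800.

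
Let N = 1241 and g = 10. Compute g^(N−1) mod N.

10^1 ≡ 10 (mod 1241)
10^2 ≡ 10^2 = 100 ≡ 100 (mod 1241)
10^4 ≡ 100^2 = 10000 ≡ 72 (mod 1241)
10^8 ≡ 72^2 = 5184 ≡ 220 (mod 1241)
10^16 ≡ 220^2 = 48400 ≡ 1 (mod 1241)
10^32 ≡ 1^2 = 1 ≡ 1 (mod 1241)
10^64 ≡ 1^2 = 1 ≡ 1 (mod 1241)
10^128 ≡ 1^2 = 1 ≡ 1 (mod 1241)
10^256 ≡ 1^2 = 1 ≡ 1 (mod 1241)
10^512 ≡ 1^2 = 1 ≡ 1 (mod 1241)
10^1024 ≡ 1^2 = 1 ≡ 1 (mod 1241)
1240 = 1024 + 128 + 64 + 16 + 8 in binary powers of 2.
So 10^1240 ≡ 1 · 1 · 1 · 1 · 220 ≡ 220 (mod 1241).
Since 220 ≠ 1, base 10 is a Fermat witness: 1241 is composite.

220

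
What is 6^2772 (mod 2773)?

6^1 ≡ 6 (mod 2773)
6^2 ≡ 6^2 = 36 ≡ 36 (mod 2773)
6^4 ≡ 36^2 = 1296 ≡ 1296 (mod 2773)
6^8 ≡ 1296^2 = 1679616 ≡ 1951 (mod 2773)
6^16 ≡ 1951^2 = 3806401 ≡ 1845 (mod 2773)
6^32 ≡ 1845^2 = 3404025 ≡ 1554 (mod 2773)
6^64 ≡ 1554^2 = 2414916 ≡ 2406 (mod 2773)
6^128 ≡ 2406^2 = 5788836 ≡ 1585 (mod 2773)
6^256 ≡ 1585^2 = 2512225 ≡ 2660 (mod 2773)
6^512 ≡ 2660^2 = 7075600 ≡ 1677 (mod 2773)
6^1024 ≡ 1677^2 = 2812329 ≡ 507 (mod 2773)
6^2048 ≡ 507^2 = 257049 ≡ 1933 (mod 2773)
2772 = 2048 + 512 + 128 + 64 + 16 + 4 in binary powers of 2.
So 6^2772 ≡ 1933 · 1677 · 1585 · 2406 · 1845 · 1296 ≡ 789 (mod 2773).
Since 789 ≠ 1, base 6 is a Fermat witness: 2773 is composite.

789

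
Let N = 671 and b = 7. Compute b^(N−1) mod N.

353

7^1 ≡ 7 (mod 671)
7^2 ≡ 7^2 = 49 ≡ 49 (mod 671)
7^4 ≡ 49^2 = 2401 ≡ 388 (mod 671)
7^8 ≡ 388^2 = 150544 ≡ 240 (mod 671)
7^16 ≡ 240^2 = 57600 ≡ 565 (mod 671)
7^32 ≡ 565^2 = 319225 ≡ 500 (mod 671)
7^64 ≡ 500^2 = 250000 ≡ 388 (mod 671)
7^128 ≡ 388^2 = 150544 ≡ 240 (mod 671)
7^256 ≡ 240^2 = 57600 ≡ 565 (mod 671)
7^512 ≡ 565^2 = 319225 ≡ 500 (mod 671)
670 = 512 + 128 + 16 + 8 + 4 + 2 in binary powers of 2.
So 7^670 ≡ 500 · 240 · 565 · 240 · 388 · 49 ≡ 353 (mod 671).
Since 353 ≠ 1, base 7 is a Fermat witness: 671 is composite.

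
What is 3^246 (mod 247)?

3^1 ≡ 3 (mod 247)
3^2 ≡ 3^2 = 9 ≡ 9 (mod 247)
3^4 ≡ 9^2 = 81 ≡ 81 (mod 247)
3^8 ≡ 81^2 = 6561 ≡ 139 (mod 247)
3^16 ≡ 139^2 = 19321 ≡ 55 (mod 247)
3^32 ≡ 55^2 = 3025 ≡ 61 (mod 247)
3^64 ≡ 61^2 = 3721 ≡ 16 (mod 247)
3^128 ≡ 16^2 = 256 ≡ 9 (mod 247)
246 = 128 + 64 + 32 + 16 + 4 + 2 in binary powers of 2.
So 3^246 ≡ 9 · 16 · 61 · 55 · 81 · 9 ≡ 144 (mod 247).
Since 144 ≠ 1, base 3 is a Fermat witness: 247 is composite.

144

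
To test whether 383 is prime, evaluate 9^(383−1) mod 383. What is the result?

9^1 ≡ 9 (mod 383)
9^2 ≡ 9^2 = 81 ≡ 81 (mod 383)
9^4 ≡ 81^2 = 6561 ≡ 50 (mod 383)
9^8 ≡ 50^2 = 2500 ≡ 202 (mod 383)
9^16 ≡ 202^2 = 40804 ≡ 206 (mod 383)
9^32 ≡ 206^2 = 42436 ≡ 306 (mod 383)
9^64 ≡ 306^2 = 93636 ≡ 184 (mod 383)
9^128 ≡ 184^2 = 33856 ≡ 152 (mod 383)
9^256 ≡ 152^2 = 23104 ≡ 124 (mod 383)
382 = 256 + 64 + 32 + 16 + 8 + 4 + 2 in binary powers of 2.
So 9^382 ≡ 124 · 184 · 306 · 206 · 202 · 50 · 81 ≡ 1 (mod 383).
Since the result is 1, base 9 gives no evidence that 383 is composite.

1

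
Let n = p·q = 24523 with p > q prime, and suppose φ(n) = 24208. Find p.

179

φ(n) = (p−1)(q−1) = n − (p+q) + 1, so p + q = 24523 − 24208 + 1 = 316.
p and q are the roots of t² − 316t + 24523 = 0.
Discriminant: 316² − 4·24523 = 99856 − 98092 = 1764; √1764 = 42.
q = (316 − 42)/2 = 137, p = (316 + 42)/2 = 179.
Check: 137 · 179 = 24523.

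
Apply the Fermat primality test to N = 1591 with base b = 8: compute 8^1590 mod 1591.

1368

8^1 ≡ 8 (mod 1591)
8^2 ≡ 8^2 = 64 ≡ 64 (mod 1591)
8^4 ≡ 64^2 = 4096 ≡ 914 (mod 1591)
8^8 ≡ 914^2 = 835396 ≡ 121 (mod 1591)
8^16 ≡ 121^2 = 14641 ≡ 322 (mod 1591)
8^32 ≡ 322^2 = 103684 ≡ 269 (mod 1591)
8^64 ≡ 269^2 = 72361 ≡ 766 (mod 1591)
8^128 ≡ 766^2 = 586756 ≡ 1268 (mod 1591)
8^256 ≡ 1268^2 = 1607824 ≡ 914 (mod 1591)
8^512 ≡ 914^2 = 835396 ≡ 121 (mod 1591)
8^1024 ≡ 121^2 = 14641 ≡ 322 (mod 1591)
1590 = 1024 + 512 + 32 + 16 + 4 + 2 in binary powers of 2.
So 8^1590 ≡ 322 · 121 · 269 · 322 · 914 · 64 ≡ 1368 (mod 1591).
Since 1368 ≠ 1, base 8 is a Fermat witness: 1591 is composite.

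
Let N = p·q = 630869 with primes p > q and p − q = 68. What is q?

761

Since p = q + 68, we have 630869 = q(q + 68), so q² + 68q − 630869 = 0.
Discriminant: 68² + 4·630869 = 4624 + 2523476 = 2528100; √2528100 = 1590.
q = (−68 + 1590)/2 = 761, and p = q + 68 = 829.
Check: 761 · 829 = 630869.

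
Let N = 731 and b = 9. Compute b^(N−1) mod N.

13

9^1 ≡ 9 (mod 731)
9^2 ≡ 9^2 = 81 ≡ 81 (mod 731)
9^4 ≡ 81^2 = 6561 ≡ 713 (mod 731)
9^8 ≡ 713^2 = 508369 ≡ 324 (mod 731)
9^16 ≡ 324^2 = 104976 ≡ 443 (mod 731)
9^32 ≡ 443^2 = 196249 ≡ 341 (mod 731)
9^64 ≡ 341^2 = 116281 ≡ 52 (mod 731)
9^128 ≡ 52^2 = 2704 ≡ 511 (mod 731)
9^256 ≡ 511^2 = 261121 ≡ 154 (mod 731)
9^512 ≡ 154^2 = 23716 ≡ 324 (mod 731)
730 = 512 + 128 + 64 + 16 + 8 + 2 in binary powers of 2.
So 9^730 ≡ 324 · 511 · 52 · 443 · 324 · 81 ≡ 13 (mod 731).
Since 13 ≠ 1, base 9 is a Fermat witness: 731 is composite.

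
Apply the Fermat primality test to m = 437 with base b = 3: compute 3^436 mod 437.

347

3^1 ≡ 3 (mod 437)
3^2 ≡ 3^2 = 9 ≡ 9 (mod 437)
3^4 ≡ 9^2 = 81 ≡ 81 (mod 437)
3^8 ≡ 81^2 = 6561 ≡ 6 (mod 437)
3^16 ≡ 6^2 = 36 ≡ 36 (mod 437)
3^32 ≡ 36^2 = 1296 ≡ 422 (mod 437)
3^64 ≡ 422^2 = 178084 ≡ 225 (mod 437)
3^128 ≡ 225^2 = 50625 ≡ 370 (mod 437)
3^256 ≡ 370^2 = 136900 ≡ 119 (mod 437)
436 = 256 + 128 + 32 + 16 + 4 in binary powers of 2.
So 3^436 ≡ 119 · 370 · 422 · 36 · 81 ≡ 347 (mod 437).
Since 347 ≠ 1, base 3 is a Fermat witness: 437 is composite.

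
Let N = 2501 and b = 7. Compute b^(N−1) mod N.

7^1 ≡ 7 (mod 2501)
7^2 ≡ 7^2 = 49 ≡ 49 (mod 2501)
7^4 ≡ 49^2 = 2401 ≡ 2401 (mod 2501)
7^8 ≡ 2401^2 = 5764801 ≡ 2497 (mod 2501)
7^16 ≡ 2497^2 = 6235009 ≡ 16 (mod 2501)
7^32 ≡ 16^2 = 256 ≡ 256 (mod 2501)
7^64 ≡ 256^2 = 65536 ≡ 510 (mod 2501)
7^128 ≡ 510^2 = 260100 ≡ 2497 (mod 2501)
7^256 ≡ 2497^2 = 6235009 ≡ 16 (mod 2501)
7^512 ≡ 16^2 = 256 ≡ 256 (mod 2501)
7^1024 ≡ 256^2 = 65536 ≡ 510 (mod 2501)
7^2048 ≡ 510^2 = 260100 ≡ 2497 (mod 2501)
2500 = 2048 + 256 + 128 + 64 + 4 in binary powers of 2.
So 7^2500 ≡ 2497 · 16 · 2497 · 510 · 2401 ≡ 1721 (mod 2501).
Since 1721 ≠ 1, base 7 is a Fermat witness: 2501 is composite.

1721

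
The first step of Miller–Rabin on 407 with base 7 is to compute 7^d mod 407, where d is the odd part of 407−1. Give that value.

407 − 1 = 406 = 2^1 · 203, so d = 203.
7^1 ≡ 7 (mod 407)
7^2 ≡ 7^2 = 49 ≡ 49 (mod 407)
7^4 ≡ 49^2 = 2401 ≡ 366 (mod 407)
7^8 ≡ 366^2 = 133956 ≡ 53 (mod 407)
7^16 ≡ 53^2 = 2809 ≡ 367 (mod 407)
7^32 ≡ 367^2 = 134689 ≡ 379 (mod 407)
7^64 ≡ 379^2 = 143641 ≡ 377 (mod 407)
7^128 ≡ 377^2 = 142129 ≡ 86 (mod 407)
203 = 128 + 64 + 8 + 2 + 1 in binary powers of 2.
So 7^203 ≡ 86 · 377 · 53 · 49 · 7 ≡ 46 (mod 407).
Squaring chain: 46; never reaches −1, so base 7 is a Miller–Rabin witness that 407 is composite.

46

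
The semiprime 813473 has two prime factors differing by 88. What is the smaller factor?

Since p = q + 88, we have 813473 = q(q + 88), so q² + 88q − 813473 = 0.
Discriminant: 88² + 4·813473 = 7744 + 3253892 = 3261636; √3261636 = 1806.
q = (−88 + 1806)/2 = 859, and p = q + 88 = 947.
Check: 859 · 947 = 813473.

859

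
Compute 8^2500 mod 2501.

1

8^1 ≡ 8 (mod 2501)
8^2 ≡ 8^2 = 64 ≡ 64 (mod 2501)
8^4 ≡ 64^2 = 4096 ≡ 1595 (mod 2501)
8^8 ≡ 1595^2 = 2544025 ≡ 508 (mod 2501)
8^16 ≡ 508^2 = 258064 ≡ 461 (mod 2501)
8^32 ≡ 461^2 = 212521 ≡ 2437 (mod 2501)
8^64 ≡ 2437^2 = 5938969 ≡ 1595 (mod 2501)
8^128 ≡ 1595^2 = 2544025 ≡ 508 (mod 2501)
8^256 ≡ 508^2 = 258064 ≡ 461 (mod 2501)
8^512 ≡ 461^2 = 212521 ≡ 2437 (mod 2501)
8^1024 ≡ 2437^2 = 5938969 ≡ 1595 (mod 2501)
8^2048 ≡ 1595^2 = 2544025 ≡ 508 (mod 2501)
2500 = 2048 + 256 + 128 + 64 + 4 in binary powers of 2.
So 8^2500 ≡ 508 · 461 · 508 · 1595 · 1595 ≡ 1 (mod 2501).
Since the result is 1, base 8 gives no evidence that 2501 is composite.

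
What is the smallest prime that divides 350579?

31

350579 is odd.
Digit sum 29, not divisible by 3.
Ends in 9: not divisible by 5.
7: 350579 = 7·50082 + 5
11: 350579 = 11·31870 + 9
13: 350579 = 13·26967 + 8
17: 350579 = 17·20622 + 5
19: 350579 = 19·18451 + 10
23: 350579 = 23·15242 + 13
29: 350579 = 29·12088 + 27
31: 350579 = 31·11309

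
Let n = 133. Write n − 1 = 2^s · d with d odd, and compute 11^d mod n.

133 − 1 = 132 = 2^2 · 33, so d = 33.
11^1 ≡ 11 (mod 133)
11^2 ≡ 11^2 = 121 ≡ 121 (mod 133)
11^4 ≡ 121^2 = 14641 ≡ 11 (mod 133)
11^8 ≡ 11^2 = 121 ≡ 121 (mod 133)
11^16 ≡ 121^2 = 14641 ≡ 11 (mod 133)
11^32 ≡ 11^2 = 121 ≡ 121 (mod 133)
33 = 32 + 1 in binary powers of 2.
So 11^33 ≡ 121 · 11 ≡ 1 (mod 133).
Since 11^d ≡ 1 (mod 133), base 11 does not prove 133 composite.

1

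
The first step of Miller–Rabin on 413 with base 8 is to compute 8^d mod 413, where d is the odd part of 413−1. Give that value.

413 − 1 = 412 = 2^2 · 103, so d = 103.
8^1 ≡ 8 (mod 413)
8^2 ≡ 8^2 = 64 ≡ 64 (mod 413)
8^4 ≡ 64^2 = 4096 ≡ 379 (mod 413)
8^8 ≡ 379^2 = 143641 ≡ 330 (mod 413)
8^16 ≡ 330^2 = 108900 ≡ 281 (mod 413)
8^32 ≡ 281^2 = 78961 ≡ 78 (mod 413)
8^64 ≡ 78^2 = 6084 ≡ 302 (mod 413)
103 = 64 + 32 + 4 + 2 + 1 in binary powers of 2.
So 8^103 ≡ 302 · 78 · 379 · 64 · 8 ≡ 309 (mod 413).
Squaring chain: 309 → 78; never reaches −1, so base 8 is a Miller–Rabin witness that 413 is composite.

309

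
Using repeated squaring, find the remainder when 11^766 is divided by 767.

257

11^1 ≡ 11 (mod 767)
11^2 ≡ 11^2 = 121 ≡ 121 (mod 767)
11^4 ≡ 121^2 = 14641 ≡ 68 (mod 767)
11^8 ≡ 68^2 = 4624 ≡ 22 (mod 767)
11^16 ≡ 22^2 = 484 ≡ 484 (mod 767)
11^32 ≡ 484^2 = 234256 ≡ 321 (mod 767)
11^64 ≡ 321^2 = 103041 ≡ 263 (mod 767)
11^128 ≡ 263^2 = 69169 ≡ 139 (mod 767)
11^256 ≡ 139^2 = 19321 ≡ 146 (mod 767)
11^512 ≡ 146^2 = 21316 ≡ 607 (mod 767)
766 = 512 + 128 + 64 + 32 + 16 + 8 + 4 + 2 in binary powers of 2.
So 11^766 ≡ 607 · 139 · 263 · 321 · 484 · 22 · 68 · 121 ≡ 257 (mod 767).
Since 257 ≠ 1, base 11 is a Fermat witness: 767 is composite.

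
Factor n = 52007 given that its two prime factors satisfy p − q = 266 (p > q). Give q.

Since p = q + 266, we have 52007 = q(q + 266), so q² + 266q − 52007 = 0.
Discriminant: 266² + 4·52007 = 70756 + 208028 = 278784; √278784 = 528.
q = (−266 + 528)/2 = 131, and p = q + 266 = 397.
Check: 131 · 397 = 52007.

131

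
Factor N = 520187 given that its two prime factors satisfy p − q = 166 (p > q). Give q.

643

Since p = q + 166, we have 520187 = q(q + 166), so q² + 166q − 520187 = 0.
Discriminant: 166² + 4·520187 = 27556 + 2080748 = 2108304; √2108304 = 1452.
q = (−166 + 1452)/2 = 643, and p = q + 166 = 809.
Check: 643 · 809 = 520187.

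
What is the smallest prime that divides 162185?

162185 is odd.
Digit sum 23, not divisible by 3.
Ends in 5: divisible by 5.

5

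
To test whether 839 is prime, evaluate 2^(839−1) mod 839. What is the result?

1

2^1 ≡ 2 (mod 839)
2^2 ≡ 2^2 = 4 ≡ 4 (mod 839)
2^4 ≡ 4^2 = 16 ≡ 16 (mod 839)
2^8 ≡ 16^2 = 256 ≡ 256 (mod 839)
2^16 ≡ 256^2 = 65536 ≡ 94 (mod 839)
2^32 ≡ 94^2 = 8836 ≡ 446 (mod 839)
2^64 ≡ 446^2 = 198916 ≡ 73 (mod 839)
2^128 ≡ 73^2 = 5329 ≡ 295 (mod 839)
2^256 ≡ 295^2 = 87025 ≡ 608 (mod 839)
2^512 ≡ 608^2 = 369664 ≡ 504 (mod 839)
838 = 512 + 256 + 64 + 4 + 2 in binary powers of 2.
So 2^838 ≡ 504 · 608 · 73 · 16 · 4 ≡ 1 (mod 839).
Since the result is 1, base 2 gives no evidence that 839 is composite.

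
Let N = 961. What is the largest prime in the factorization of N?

961 = 31 · 31
31 = 31 · 1
So 961 = 31^2; the largest prime factor is 31.

31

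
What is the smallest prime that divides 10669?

47

10669 is odd.
Digit sum 22, not divisible by 3.
Ends in 9: not divisible by 5.
7: 10669 = 7·1524 + 1
11: 10669 = 11·969 + 10
13: 10669 = 13·820 + 9
17: 10669 = 17·627 + 10
19: 10669 = 19·561 + 10
23: 10669 = 23·463 + 20
29: 10669 = 29·367 + 26
31: 10669 = 31·344 + 5
37: 10669 = 37·288 + 13
41: 10669 = 41·260 + 9
43: 10669 = 43·248 + 5
47: 10669 = 47·227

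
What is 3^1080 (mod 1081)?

3^1 ≡ 3 (mod 1081)
3^2 ≡ 3^2 = 9 ≡ 9 (mod 1081)
3^4 ≡ 9^2 = 81 ≡ 81 (mod 1081)
3^8 ≡ 81^2 = 6561 ≡ 75 (mod 1081)
3^16 ≡ 75^2 = 5625 ≡ 220 (mod 1081)
3^32 ≡ 220^2 = 48400 ≡ 836 (mod 1081)
3^64 ≡ 836^2 = 698896 ≡ 570 (mod 1081)
3^128 ≡ 570^2 = 324900 ≡ 600 (mod 1081)
3^256 ≡ 600^2 = 360000 ≡ 27 (mod 1081)
3^512 ≡ 27^2 = 729 ≡ 729 (mod 1081)
3^1024 ≡ 729^2 = 531441 ≡ 670 (mod 1081)
1080 = 1024 + 32 + 16 + 8 in binary powers of 2.
So 3^1080 ≡ 670 · 836 · 220 · 75 ≡ 768 (mod 1081).
Since 768 ≠ 1, base 3 is a Fermat witness: 1081 is composite.

768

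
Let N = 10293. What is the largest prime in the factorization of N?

10293 = 3 · 3431
3431 = 47 · 73
73 is prime.
So 10293 = 3 · 47 · 73; the largest prime factor is 73.

73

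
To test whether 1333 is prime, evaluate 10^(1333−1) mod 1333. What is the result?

10^1 ≡ 10 (mod 1333)
10^2 ≡ 10^2 = 100 ≡ 100 (mod 1333)
10^4 ≡ 100^2 = 10000 ≡ 669 (mod 1333)
10^8 ≡ 669^2 = 447561 ≡ 1006 (mod 1333)
10^16 ≡ 1006^2 = 1012036 ≡ 289 (mod 1333)
10^32 ≡ 289^2 = 83521 ≡ 875 (mod 1333)
10^64 ≡ 875^2 = 765625 ≡ 483 (mod 1333)
10^128 ≡ 483^2 = 233289 ≡ 14 (mod 1333)
10^256 ≡ 14^2 = 196 ≡ 196 (mod 1333)
10^512 ≡ 196^2 = 38416 ≡ 1092 (mod 1333)
10^1024 ≡ 1092^2 = 1192464 ≡ 762 (mod 1333)
1332 = 1024 + 256 + 32 + 16 + 4 in binary powers of 2.
So 10^1332 ≡ 762 · 196 · 875 · 289 · 669 ≡ 686 (mod 1333).
Since 686 ≠ 1, base 10 is a Fermat witness: 1333 is composite.

686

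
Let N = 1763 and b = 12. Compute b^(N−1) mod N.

12^1 ≡ 12 (mod 1763)
12^2 ≡ 12^2 = 144 ≡ 144 (mod 1763)
12^4 ≡ 144^2 = 20736 ≡ 1343 (mod 1763)
12^8 ≡ 1343^2 = 1803649 ≡ 100 (mod 1763)
12^16 ≡ 100^2 = 10000 ≡ 1185 (mod 1763)
12^32 ≡ 1185^2 = 1404225 ≡ 877 (mod 1763)
12^64 ≡ 877^2 = 769129 ≡ 461 (mod 1763)
12^128 ≡ 461^2 = 212521 ≡ 961 (mod 1763)
12^256 ≡ 961^2 = 923521 ≡ 1472 (mod 1763)
12^512 ≡ 1472^2 = 2166784 ≡ 57 (mod 1763)
12^1024 ≡ 57^2 = 3249 ≡ 1486 (mod 1763)
1762 = 1024 + 512 + 128 + 64 + 32 + 2 in binary powers of 2.
So 12^1762 ≡ 1486 · 57 · 961 · 461 · 877 · 144 ≡ 1743 (mod 1763).
Since 1743 ≠ 1, base 12 is a Fermat witness: 1763 is composite.

1743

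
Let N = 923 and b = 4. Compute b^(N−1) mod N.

555

4^1 ≡ 4 (mod 923)
4^2 ≡ 4^2 = 16 ≡ 16 (mod 923)
4^4 ≡ 16^2 = 256 ≡ 256 (mod 923)
4^8 ≡ 256^2 = 65536 ≡ 3 (mod 923)
4^16 ≡ 3^2 = 9 ≡ 9 (mod 923)
4^32 ≡ 9^2 = 81 ≡ 81 (mod 923)
4^64 ≡ 81^2 = 6561 ≡ 100 (mod 923)
4^128 ≡ 100^2 = 10000 ≡ 770 (mod 923)
4^256 ≡ 770^2 = 592900 ≡ 334 (mod 923)
4^512 ≡ 334^2 = 111556 ≡ 796 (mod 923)
922 = 512 + 256 + 128 + 16 + 8 + 2 in binary powers of 2.
So 4^922 ≡ 796 · 334 · 770 · 9 · 3 · 16 ≡ 555 (mod 923).
Since 555 ≠ 1, base 4 is a Fermat witness: 923 is composite.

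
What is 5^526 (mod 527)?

253

5^1 ≡ 5 (mod 527)
5^2 ≡ 5^2 = 25 ≡ 25 (mod 527)
5^4 ≡ 25^2 = 625 ≡ 98 (mod 527)
5^8 ≡ 98^2 = 9604 ≡ 118 (mod 527)
5^16 ≡ 118^2 = 13924 ≡ 222 (mod 527)
5^32 ≡ 222^2 = 49284 ≡ 273 (mod 527)
5^64 ≡ 273^2 = 74529 ≡ 222 (mod 527)
5^128 ≡ 222^2 = 49284 ≡ 273 (mod 527)
5^256 ≡ 273^2 = 74529 ≡ 222 (mod 527)
5^512 ≡ 222^2 = 49284 ≡ 273 (mod 527)
526 = 512 + 8 + 4 + 2 in binary powers of 2.
So 5^526 ≡ 273 · 118 · 98 · 25 ≡ 253 (mod 527).
Since 253 ≠ 1, base 5 is a Fermat witness: 527 is composite.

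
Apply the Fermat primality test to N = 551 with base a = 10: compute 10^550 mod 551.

10^1 ≡ 10 (mod 551)
10^2 ≡ 10^2 = 100 ≡ 100 (mod 551)
10^4 ≡ 100^2 = 10000 ≡ 82 (mod 551)
10^8 ≡ 82^2 = 6724 ≡ 112 (mod 551)
10^16 ≡ 112^2 = 12544 ≡ 422 (mod 551)
10^32 ≡ 422^2 = 178084 ≡ 111 (mod 551)
10^64 ≡ 111^2 = 12321 ≡ 199 (mod 551)
10^128 ≡ 199^2 = 39601 ≡ 480 (mod 551)
10^256 ≡ 480^2 = 230400 ≡ 82 (mod 551)
10^512 ≡ 82^2 = 6724 ≡ 112 (mod 551)
550 = 512 + 32 + 4 + 2 in binary powers of 2.
So 10^550 ≡ 112 · 111 · 82 · 100 ≡ 237 (mod 551).
Since 237 ≠ 1, base 10 is a Fermat witness: 551 is composite.

237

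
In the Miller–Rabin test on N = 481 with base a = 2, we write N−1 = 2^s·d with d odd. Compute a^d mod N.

481 − 1 = 480 = 2^5 · 15, so d = 15.
2^1 ≡ 2 (mod 481)
2^2 ≡ 2^2 = 4 ≡ 4 (mod 481)
2^4 ≡ 4^2 = 16 ≡ 16 (mod 481)
2^8 ≡ 16^2 = 256 ≡ 256 (mod 481)
15 = 8 + 4 + 2 + 1 in binary powers of 2.
So 2^15 ≡ 256 · 16 · 4 · 2 ≡ 60 (mod 481).
Squaring chain: 60 → 233 → 417 → 248 → 417; never reaches −1, so base 2 is a Miller–Rabin witness that 481 is composite.

60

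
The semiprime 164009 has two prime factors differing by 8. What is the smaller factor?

Since p = q + 8, we have 164009 = q(q + 8), so q² + 8q − 164009 = 0.
Discriminant: 8² + 4·164009 = 64 + 656036 = 656100; √656100 = 810.
q = (−8 + 810)/2 = 401, and p = q + 8 = 409.
Check: 401 · 409 = 164009.

401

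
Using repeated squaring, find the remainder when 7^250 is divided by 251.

7^1 ≡ 7 (mod 251)
7^2 ≡ 7^2 = 49 ≡ 49 (mod 251)
7^4 ≡ 49^2 = 2401 ≡ 142 (mod 251)
7^8 ≡ 142^2 = 20164 ≡ 84 (mod 251)
7^16 ≡ 84^2 = 7056 ≡ 28 (mod 251)
7^32 ≡ 28^2 = 784 ≡ 31 (mod 251)
7^64 ≡ 31^2 = 961 ≡ 208 (mod 251)
7^128 ≡ 208^2 = 43264 ≡ 92 (mod 251)
250 = 128 + 64 + 32 + 16 + 8 + 2 in binary powers of 2.
So 7^250 ≡ 92 · 208 · 31 · 28 · 84 · 49 ≡ 1 (mod 251).
Since the result is 1, base 7 gives no evidence that 251 is composite.

1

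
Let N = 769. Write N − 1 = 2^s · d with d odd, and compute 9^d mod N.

769 − 1 = 768 = 2^8 · 3, so d = 3.
9^1 ≡ 9 (mod 769)
9^2 ≡ 9^2 = 81 ≡ 81 (mod 769)
3 = 2 + 1 in binary powers of 2.
So 9^3 ≡ 81 · 9 ≡ 729 (mod 769).
Squaring chain: 729 → 62 → 768 → 1 → 1 → 1 → 1 → 1; reaches −1, so base 9 does not prove 769 composite.

729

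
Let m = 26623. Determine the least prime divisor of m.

79

26623 is odd.
Digit sum 19, not divisible by 3.
Ends in 3: not divisible by 5.
7: 26623 = 7·3803 + 2
11: 26623 = 11·2420 + 3
13: 26623 = 13·2047 + 12
17: 26623 = 17·1566 + 1
19: 26623 = 19·1401 + 4
23: 26623 = 23·1157 + 12
29: 26623 = 29·918 + 1
31: 26623 = 31·858 + 25
37: 26623 = 37·719 + 20
41: 26623 = 41·649 + 14
43: 26623 = 43·619 + 6
47: 26623 = 47·566 + 21
53: 26623 = 53·502 + 17
59: 26623 = 59·451 + 14
61: 26623 = 61·436 + 27
67: 26623 = 67·397 + 24
71: 26623 = 71·374 + 69
73: 26623 = 73·364 + 51
79: 26623 = 79·337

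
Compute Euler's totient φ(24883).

24568

Factor: 24883 = 149 · 167.
φ(24883) = (149−1) · (167−1) = 148 · 166 = 24568.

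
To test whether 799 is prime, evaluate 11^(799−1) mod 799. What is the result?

332

11^1 ≡ 11 (mod 799)
11^2 ≡ 11^2 = 121 ≡ 121 (mod 799)
11^4 ≡ 121^2 = 14641 ≡ 259 (mod 799)
11^8 ≡ 259^2 = 67081 ≡ 764 (mod 799)
11^16 ≡ 764^2 = 583696 ≡ 426 (mod 799)
11^32 ≡ 426^2 = 181476 ≡ 103 (mod 799)
11^64 ≡ 103^2 = 10609 ≡ 222 (mod 799)
11^128 ≡ 222^2 = 49284 ≡ 545 (mod 799)
11^256 ≡ 545^2 = 297025 ≡ 596 (mod 799)
11^512 ≡ 596^2 = 355216 ≡ 460 (mod 799)
798 = 512 + 256 + 16 + 8 + 4 + 2 in binary powers of 2.
So 11^798 ≡ 460 · 596 · 426 · 764 · 259 · 121 ≡ 332 (mod 799).
Since 332 ≠ 1, base 11 is a Fermat witness: 799 is composite.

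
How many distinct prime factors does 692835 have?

692835 = 3 · 230945
230945 = 5 · 46189
46189 = 11 · 4199
4199 = 13 · 323
323 = 17 · 19
692835 = 3 · 5 · 11 · 13 · 17 · 19, which has 6 distinct prime factors.

6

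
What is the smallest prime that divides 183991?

17

183991 is odd.
Digit sum 31, not divisible by 3.
Ends in 1: not divisible by 5.
7: 183991 = 7·26284 + 3
11: 183991 = 11·16726 + 5
13: 183991 = 13·14153 + 2
17: 183991 = 17·10823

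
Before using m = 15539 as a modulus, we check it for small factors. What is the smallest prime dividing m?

41

15539 is odd.
Digit sum 23, not divisible by 3.
Ends in 9: not divisible by 5.
7: 15539 = 7·2219 + 6
11: 15539 = 11·1412 + 7
13: 15539 = 13·1195 + 4
17: 15539 = 17·914 + 1
19: 15539 = 19·817 + 16
23: 15539 = 23·675 + 14
29: 15539 = 29·535 + 24
31: 15539 = 31·501 + 8
37: 15539 = 37·419 + 36
41: 15539 = 41·379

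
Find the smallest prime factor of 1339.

13

1339 is odd.
Digit sum 16, not divisible by 3.
Ends in 9: not divisible by 5.
7: 1339 = 7·191 + 2
11: 1339 = 11·121 + 8
13: 1339 = 13·103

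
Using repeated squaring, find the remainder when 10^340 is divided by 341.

10^1 ≡ 10 (mod 341)
10^2 ≡ 10^2 = 100 ≡ 100 (mod 341)
10^4 ≡ 100^2 = 10000 ≡ 111 (mod 341)
10^8 ≡ 111^2 = 12321 ≡ 45 (mod 341)
10^16 ≡ 45^2 = 2025 ≡ 320 (mod 341)
10^32 ≡ 320^2 = 102400 ≡ 100 (mod 341)
10^64 ≡ 100^2 = 10000 ≡ 111 (mod 341)
10^128 ≡ 111^2 = 12321 ≡ 45 (mod 341)
10^256 ≡ 45^2 = 2025 ≡ 320 (mod 341)
340 = 256 + 64 + 16 + 4 in binary powers of 2.
So 10^340 ≡ 320 · 111 · 320 · 111 ≡ 67 (mod 341).
Since 67 ≠ 1, base 10 is a Fermat witness: 341 is composite.

67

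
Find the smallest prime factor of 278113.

11

278113 is odd.
Digit sum 22, not divisible by 3.
Ends in 3: not divisible by 5.
7: 278113 = 7·39730 + 3
11: 278113 = 11·25283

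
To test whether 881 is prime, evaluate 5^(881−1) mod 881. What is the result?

5^1 ≡ 5 (mod 881)
5^2 ≡ 5^2 = 25 ≡ 25 (mod 881)
5^4 ≡ 25^2 = 625 ≡ 625 (mod 881)
5^8 ≡ 625^2 = 390625 ≡ 342 (mod 881)
5^16 ≡ 342^2 = 116964 ≡ 672 (mod 881)
5^32 ≡ 672^2 = 451584 ≡ 512 (mod 881)
5^64 ≡ 512^2 = 262144 ≡ 487 (mod 881)
5^128 ≡ 487^2 = 237169 ≡ 180 (mod 881)
5^256 ≡ 180^2 = 32400 ≡ 684 (mod 881)
5^512 ≡ 684^2 = 467856 ≡ 45 (mod 881)
880 = 512 + 256 + 64 + 32 + 16 in binary powers of 2.
So 5^880 ≡ 45 · 684 · 487 · 512 · 672 ≡ 1 (mod 881).
Since the result is 1, base 5 gives no evidence that 881 is composite.

1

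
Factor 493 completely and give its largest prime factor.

493 = 17 · 29
29 is prime.
So 493 = 17 · 29; the largest prime factor is 29.

29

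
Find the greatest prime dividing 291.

97

291 = 3 · 97
97 is prime.
So 291 = 3 · 97; the largest prime factor is 97.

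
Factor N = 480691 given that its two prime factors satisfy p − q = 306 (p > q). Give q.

Since p = q + 306, we have 480691 = q(q + 306), so q² + 306q − 480691 = 0.
Discriminant: 306² + 4·480691 = 93636 + 1922764 = 2016400; √2016400 = 1420.
q = (−306 + 1420)/2 = 557, and p = q + 306 = 863.
Check: 557 · 863 = 480691.

557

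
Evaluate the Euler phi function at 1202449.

Factor: 1202449 = 67 · 131 · 137.
φ(1202449) = (67−1) · (131−1) · (137−1) = 66 · 130 · 136 = 1166880.

1166880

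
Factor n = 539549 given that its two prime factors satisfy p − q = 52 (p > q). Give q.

Since p = q + 52, we have 539549 = q(q + 52), so q² + 52q − 539549 = 0.
Discriminant: 52² + 4·539549 = 2704 + 2158196 = 2160900; √2160900 = 1470.
q = (−52 + 1470)/2 = 709, and p = q + 52 = 761.
Check: 709 · 761 = 539549.

709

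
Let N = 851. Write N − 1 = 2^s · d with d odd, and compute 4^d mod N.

851 − 1 = 850 = 2^1 · 425, so d = 425.
4^1 ≡ 4 (mod 851)
4^2 ≡ 4^2 = 16 ≡ 16 (mod 851)
4^4 ≡ 16^2 = 256 ≡ 256 (mod 851)
4^8 ≡ 256^2 = 65536 ≡ 9 (mod 851)
4^16 ≡ 9^2 = 81 ≡ 81 (mod 851)
4^32 ≡ 81^2 = 6561 ≡ 604 (mod 851)
4^64 ≡ 604^2 = 364816 ≡ 588 (mod 851)
4^128 ≡ 588^2 = 345744 ≡ 238 (mod 851)
4^256 ≡ 238^2 = 56644 ≡ 478 (mod 851)
425 = 256 + 128 + 32 + 8 + 1 in binary powers of 2.
So 4^425 ≡ 478 · 238 · 604 · 9 · 4 ≡ 169 (mod 851).
Squaring chain: 169; never reaches −1, so base 4 is a Miller–Rabin witness that 851 is composite.

169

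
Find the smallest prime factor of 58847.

83

58847 is odd.
Digit sum 32, not divisible by 3.
Ends in 7: not divisible by 5.
7: 58847 = 7·8406 + 5
11: 58847 = 11·5349 + 8
13: 58847 = 13·4526 + 9
17: 58847 = 17·3461 + 10
19: 58847 = 19·3097 + 4
23: 58847 = 23·2558 + 13
29: 58847 = 29·2029 + 6
31: 58847 = 31·1898 + 9
37: 58847 = 37·1590 + 17
41: 58847 = 41·1435 + 12
43: 58847 = 43·1368 + 23
47: 58847 = 47·1252 + 3
53: 58847 = 53·1110 + 17
59: 58847 = 59·997 + 24
61: 58847 = 61·964 + 43
67: 58847 = 67·878 + 21
71: 58847 = 71·828 + 59
73: 58847 = 73·806 + 9
79: 58847 = 79·744 + 71
83: 58847 = 83·709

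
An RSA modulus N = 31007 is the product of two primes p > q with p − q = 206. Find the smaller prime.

101

Since p = q + 206, we have 31007 = q(q + 206), so q² + 206q − 31007 = 0.
Discriminant: 206² + 4·31007 = 42436 + 124028 = 166464; √166464 = 408.
q = (−206 + 408)/2 = 101, and p = q + 206 = 307.
Check: 101 · 307 = 31007.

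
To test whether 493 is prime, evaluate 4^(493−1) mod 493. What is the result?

4^1 ≡ 4 (mod 493)
4^2 ≡ 4^2 = 16 ≡ 16 (mod 493)
4^4 ≡ 16^2 = 256 ≡ 256 (mod 493)
4^8 ≡ 256^2 = 65536 ≡ 460 (mod 493)
4^16 ≡ 460^2 = 211600 ≡ 103 (mod 493)
4^32 ≡ 103^2 = 10609 ≡ 256 (mod 493)
4^64 ≡ 256^2 = 65536 ≡ 460 (mod 493)
4^128 ≡ 460^2 = 211600 ≡ 103 (mod 493)
4^256 ≡ 103^2 = 10609 ≡ 256 (mod 493)
492 = 256 + 128 + 64 + 32 + 8 + 4 in binary powers of 2.
So 4^492 ≡ 256 · 103 · 460 · 256 · 460 · 256 ≡ 103 (mod 493).
Since 103 ≠ 1, base 4 is a Fermat witness: 493 is composite.

103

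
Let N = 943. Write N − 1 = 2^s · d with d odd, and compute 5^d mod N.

943 − 1 = 942 = 2^1 · 471, so d = 471.
5^1 ≡ 5 (mod 943)
5^2 ≡ 5^2 = 25 ≡ 25 (mod 943)
5^4 ≡ 25^2 = 625 ≡ 625 (mod 943)
5^8 ≡ 625^2 = 390625 ≡ 223 (mod 943)
5^16 ≡ 223^2 = 49729 ≡ 693 (mod 943)
5^32 ≡ 693^2 = 480249 ≡ 262 (mod 943)
5^64 ≡ 262^2 = 68644 ≡ 748 (mod 943)
5^128 ≡ 748^2 = 559504 ≡ 305 (mod 943)
5^256 ≡ 305^2 = 93025 ≡ 611 (mod 943)
471 = 256 + 128 + 64 + 16 + 4 + 2 + 1 in binary powers of 2.
So 5^471 ≡ 611 · 305 · 748 · 693 · 625 · 25 · 5 ≡ 241 (mod 943).
Squaring chain: 241; never reaches −1, so base 5 is a Miller–Rabin witness that 943 is composite.

241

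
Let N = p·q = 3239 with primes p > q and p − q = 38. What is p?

Since p = q + 38, we have 3239 = q(q + 38), so q² + 38q − 3239 = 0.
Discriminant: 38² + 4·3239 = 1444 + 12956 = 14400; √14400 = 120.
q = (−38 + 120)/2 = 41, and p = q + 38 = 79.
Check: 41 · 79 = 3239.

79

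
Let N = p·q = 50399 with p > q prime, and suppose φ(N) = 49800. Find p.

φ(n) = (p−1)(q−1) = n − (p+q) + 1, so p + q = 50399 − 49800 + 1 = 600.
p and q are the roots of t² − 600t + 50399 = 0.
Discriminant: 600² − 4·50399 = 360000 − 201596 = 158404; √158404 = 398.
q = (600 − 398)/2 = 101, p = (600 + 398)/2 = 499.
Check: 101 · 499 = 50399.

499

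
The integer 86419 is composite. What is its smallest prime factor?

86419 is odd.
Digit sum 28, not divisible by 3.
Ends in 9: not divisible by 5.
7: 86419 = 7·12345 + 4
11: 86419 = 11·7856 + 3
13: 86419 = 13·6647 + 8
17: 86419 = 17·5083 + 8
19: 86419 = 19·4548 + 7
23: 86419 = 23·3757 + 8
29: 86419 = 29·2979 + 28
31: 86419 = 31·2787 + 22
37: 86419 = 37·2335 + 24
41: 86419 = 41·2107 + 32
43: 86419 = 43·2009 + 32
47: 86419 = 47·1838 + 33
53: 86419 = 53·1630 + 29
59: 86419 = 59·1464 + 43
61: 86419 = 61·1416 + 43
67: 86419 = 67·1289 + 56
71: 86419 = 71·1217 + 12
73: 86419 = 73·1183 + 60
79: 86419 = 79·1093 + 72
83: 86419 = 83·1041 + 16
89: 86419 = 89·971

89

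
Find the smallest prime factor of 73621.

83

73621 is odd.
Digit sum 19, not divisible by 3.
Ends in 1: not divisible by 5.
7: 73621 = 7·10517 + 2
11: 73621 = 11·6692 + 9
13: 73621 = 13·5663 + 2
17: 73621 = 17·4330 + 11
19: 73621 = 19·3874 + 15
23: 73621 = 23·3200 + 21
29: 73621 = 29·2538 + 19
31: 73621 = 31·2374 + 27
37: 73621 = 37·1989 + 28
41: 73621 = 41·1795 + 26
43: 73621 = 43·1712 + 5
47: 73621 = 47·1566 + 19
53: 73621 = 53·1389 + 4
59: 73621 = 59·1247 + 48
61: 73621 = 61·1206 + 55
67: 73621 = 67·1098 + 55
71: 73621 = 71·1036 + 65
73: 73621 = 73·1008 + 37
79: 73621 = 79·931 + 72
83: 73621 = 83·887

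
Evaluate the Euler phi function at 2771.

Factor: 2771 = 17 · 163.
φ(2771) = (17−1) · (163−1) = 16 · 162 = 2592.

2592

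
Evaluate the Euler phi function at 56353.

Factor: 56353 = 11 · 47 · 109.
φ(56353) = (11−1) · (47−1) · (109−1) = 10 · 46 · 108 = 49680.

49680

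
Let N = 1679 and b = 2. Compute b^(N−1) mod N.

892

2^1 ≡ 2 (mod 1679)
2^2 ≡ 2^2 = 4 ≡ 4 (mod 1679)
2^4 ≡ 4^2 = 16 ≡ 16 (mod 1679)
2^8 ≡ 16^2 = 256 ≡ 256 (mod 1679)
2^16 ≡ 256^2 = 65536 ≡ 55 (mod 1679)
2^32 ≡ 55^2 = 3025 ≡ 1346 (mod 1679)
2^64 ≡ 1346^2 = 1811716 ≡ 75 (mod 1679)
2^128 ≡ 75^2 = 5625 ≡ 588 (mod 1679)
2^256 ≡ 588^2 = 345744 ≡ 1549 (mod 1679)
2^512 ≡ 1549^2 = 2399401 ≡ 110 (mod 1679)
2^1024 ≡ 110^2 = 12100 ≡ 347 (mod 1679)
1678 = 1024 + 512 + 128 + 8 + 4 + 2 in binary powers of 2.
So 2^1678 ≡ 347 · 110 · 588 · 256 · 16 · 4 ≡ 892 (mod 1679).
Since 892 ≠ 1, base 2 is a Fermat witness: 1679 is composite.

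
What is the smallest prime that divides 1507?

1507 is odd.
Digit sum 13, not divisible by 3.
Ends in 7: not divisible by 5.
7: 1507 = 7·215 + 2
11: 1507 = 11·137

11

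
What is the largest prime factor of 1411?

83

1411 = 17 · 83
83 is prime.
So 1411 = 17 · 83; the largest prime factor is 83.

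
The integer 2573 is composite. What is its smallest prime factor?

31

2573 is odd.
Digit sum 17, not divisible by 3.
Ends in 3: not divisible by 5.
7: 2573 = 7·367 + 4
11: 2573 = 11·233 + 10
13: 2573 = 13·197 + 12
17: 2573 = 17·151 + 6
19: 2573 = 19·135 + 8
23: 2573 = 23·111 + 20
29: 2573 = 29·88 + 21
31: 2573 = 31·83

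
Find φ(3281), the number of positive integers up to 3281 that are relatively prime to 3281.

Factor: 3281 = 17 · 193.
φ(3281) = (17−1) · (193−1) = 16 · 192 = 3072.

3072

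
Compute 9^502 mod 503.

9^1 ≡ 9 (mod 503)
9^2 ≡ 9^2 = 81 ≡ 81 (mod 503)
9^4 ≡ 81^2 = 6561 ≡ 22 (mod 503)
9^8 ≡ 22^2 = 484 ≡ 484 (mod 503)
9^16 ≡ 484^2 = 234256 ≡ 361 (mod 503)
9^32 ≡ 361^2 = 130321 ≡ 44 (mod 503)
9^64 ≡ 44^2 = 1936 ≡ 427 (mod 503)
9^128 ≡ 427^2 = 182329 ≡ 243 (mod 503)
9^256 ≡ 243^2 = 59049 ≡ 198 (mod 503)
502 = 256 + 128 + 64 + 32 + 16 + 4 + 2 in binary powers of 2.
So 9^502 ≡ 198 · 243 · 427 · 44 · 361 · 22 · 81 ≡ 1 (mod 503).
Since the result is 1, base 9 gives no evidence that 503 is composite.

1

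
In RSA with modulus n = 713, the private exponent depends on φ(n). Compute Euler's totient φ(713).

660

Factor: 713 = 23 · 31.
φ(713) = (23−1) · (31−1) = 22 · 30 = 660.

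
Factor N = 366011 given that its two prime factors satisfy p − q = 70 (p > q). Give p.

Since p = q + 70, we have 366011 = q(q + 70), so q² + 70q − 366011 = 0.
Discriminant: 70² + 4·366011 = 4900 + 1464044 = 1468944; √1468944 = 1212.
q = (−70 + 1212)/2 = 571, and p = q + 70 = 641.
Check: 571 · 641 = 366011.

641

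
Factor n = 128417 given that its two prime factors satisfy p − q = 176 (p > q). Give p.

457

Since p = q + 176, we have 128417 = q(q + 176), so q² + 176q − 128417 = 0.
Discriminant: 176² + 4·128417 = 30976 + 513668 = 544644; √544644 = 738.
q = (−176 + 738)/2 = 281, and p = q + 176 = 457.
Check: 281 · 457 = 128417.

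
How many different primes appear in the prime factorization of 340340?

340340 = 2^2 · 85085
85085 = 5 · 17017
17017 = 7 · 2431
2431 = 11 · 221
221 = 13 · 17
340340 = 2^2 · 5 · 7 · 11 · 13 · 17, which has 6 distinct prime factors.

6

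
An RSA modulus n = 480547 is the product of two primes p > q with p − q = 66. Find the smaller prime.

Since p = q + 66, we have 480547 = q(q + 66), so q² + 66q − 480547 = 0.
Discriminant: 66² + 4·480547 = 4356 + 1922188 = 1926544; √1926544 = 1388.
q = (−66 + 1388)/2 = 661, and p = q + 66 = 727.
Check: 661 · 727 = 480547.

661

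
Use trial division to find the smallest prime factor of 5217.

5217 is odd.
Digit sum 15, divisible by 3.

3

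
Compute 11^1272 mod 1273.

533

11^1 ≡ 11 (mod 1273)
11^2 ≡ 11^2 = 121 ≡ 121 (mod 1273)
11^4 ≡ 121^2 = 14641 ≡ 638 (mod 1273)
11^8 ≡ 638^2 = 407044 ≡ 957 (mod 1273)
11^16 ≡ 957^2 = 915849 ≡ 562 (mod 1273)
11^32 ≡ 562^2 = 315844 ≡ 140 (mod 1273)
11^64 ≡ 140^2 = 19600 ≡ 505 (mod 1273)
11^128 ≡ 505^2 = 255025 ≡ 425 (mod 1273)
11^256 ≡ 425^2 = 180625 ≡ 1132 (mod 1273)
11^512 ≡ 1132^2 = 1281424 ≡ 786 (mod 1273)
11^1024 ≡ 786^2 = 617796 ≡ 391 (mod 1273)
1272 = 1024 + 128 + 64 + 32 + 16 + 8 in binary powers of 2.
So 11^1272 ≡ 391 · 425 · 505 · 140 · 562 · 957 ≡ 533 (mod 1273).
Since 533 ≠ 1, base 11 is a Fermat witness: 1273 is composite.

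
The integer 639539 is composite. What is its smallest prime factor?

43

639539 is odd.
Digit sum 35, not divisible by 3.
Ends in 9: not divisible by 5.
7: 639539 = 7·91362 + 5
11: 639539 = 11·58139 + 10
13: 639539 = 13·49195 + 4
17: 639539 = 17·37619 + 16
19: 639539 = 19·33659 + 18
23: 639539 = 23·27806 + 1
29: 639539 = 29·22053 + 2
31: 639539 = 31·20630 + 9
37: 639539 = 37·17284 + 31
41: 639539 = 41·15598 + 21
43: 639539 = 43·14873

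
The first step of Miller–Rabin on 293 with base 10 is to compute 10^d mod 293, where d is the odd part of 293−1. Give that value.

293 − 1 = 292 = 2^2 · 73, so d = 73.
10^1 ≡ 10 (mod 293)
10^2 ≡ 10^2 = 100 ≡ 100 (mod 293)
10^4 ≡ 100^2 = 10000 ≡ 38 (mod 293)
10^8 ≡ 38^2 = 1444 ≡ 272 (mod 293)
10^16 ≡ 272^2 = 73984 ≡ 148 (mod 293)
10^32 ≡ 148^2 = 21904 ≡ 222 (mod 293)
10^64 ≡ 222^2 = 49284 ≡ 60 (mod 293)
73 = 64 + 8 + 1 in binary powers of 2.
So 10^73 ≡ 60 · 272 · 10 ≡ 292 (mod 293).
Since 10^d ≡ 292 (mod 293), base 10 does not prove 293 composite.

292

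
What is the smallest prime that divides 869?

869 is odd.
Digit sum 23, not divisible by 3.
Ends in 9: not divisible by 5.
7: 869 = 7·124 + 1
11: 869 = 11·79

11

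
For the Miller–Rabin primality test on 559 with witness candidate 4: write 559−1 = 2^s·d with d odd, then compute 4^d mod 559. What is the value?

441

559 − 1 = 558 = 2^1 · 279, so d = 279.
4^1 ≡ 4 (mod 559)
4^2 ≡ 4^2 = 16 ≡ 16 (mod 559)
4^4 ≡ 16^2 = 256 ≡ 256 (mod 559)
4^8 ≡ 256^2 = 65536 ≡ 133 (mod 559)
4^16 ≡ 133^2 = 17689 ≡ 360 (mod 559)
4^32 ≡ 360^2 = 129600 ≡ 471 (mod 559)
4^64 ≡ 471^2 = 221841 ≡ 477 (mod 559)
4^128 ≡ 477^2 = 227529 ≡ 16 (mod 559)
4^256 ≡ 16^2 = 256 ≡ 256 (mod 559)
279 = 256 + 16 + 4 + 2 + 1 in binary powers of 2.
So 4^279 ≡ 256 · 360 · 256 · 16 · 4 ≡ 441 (mod 559).
Squaring chain: 441; never reaches −1, so base 4 is a Miller–Rabin witness that 559 is composite.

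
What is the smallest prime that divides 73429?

73429 is odd.
Digit sum 25, not divisible by 3.
Ends in 9: not divisible by 5.
7: 73429 = 7·10489 + 6
11: 73429 = 11·6675 + 4
13: 73429 = 13·5648 + 5
17: 73429 = 17·4319 + 6
19: 73429 = 19·3864 + 13
23: 73429 = 23·3192 + 13
29: 73429 = 29·2532 + 1
31: 73429 = 31·2368 + 21
37: 73429 = 37·1984 + 21
41: 73429 = 41·1790 + 39
43: 73429 = 43·1707 + 28
47: 73429 = 47·1562 + 15
53: 73429 = 53·1385 + 24
59: 73429 = 59·1244 + 33
61: 73429 = 61·1203 + 46
67: 73429 = 67·1095 + 64
71: 73429 = 71·1034 + 15
73: 73429 = 73·1005 + 64
79: 73429 = 79·929 + 38
83: 73429 = 83·884 + 57
89: 73429 = 89·825 + 4
97: 73429 = 97·757

97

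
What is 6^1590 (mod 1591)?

6^1 ≡ 6 (mod 1591)
6^2 ≡ 6^2 = 36 ≡ 36 (mod 1591)
6^4 ≡ 36^2 = 1296 ≡ 1296 (mod 1591)
6^8 ≡ 1296^2 = 1679616 ≡ 1111 (mod 1591)
6^16 ≡ 1111^2 = 1234321 ≡ 1296 (mod 1591)
6^32 ≡ 1296^2 = 1679616 ≡ 1111 (mod 1591)
6^64 ≡ 1111^2 = 1234321 ≡ 1296 (mod 1591)
6^128 ≡ 1296^2 = 1679616 ≡ 1111 (mod 1591)
6^256 ≡ 1111^2 = 1234321 ≡ 1296 (mod 1591)
6^512 ≡ 1296^2 = 1679616 ≡ 1111 (mod 1591)
6^1024 ≡ 1111^2 = 1234321 ≡ 1296 (mod 1591)
1590 = 1024 + 512 + 32 + 16 + 4 + 2 in binary powers of 2.
So 6^1590 ≡ 1296 · 1111 · 1111 · 1296 · 1296 · 36 ≡ 517 (mod 1591).
Since 517 ≠ 1, base 6 is a Fermat witness: 1591 is composite.

517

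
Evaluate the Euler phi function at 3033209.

2966656

Factor: 3033209 = 89 · 173 · 197.
φ(3033209) = (89−1) · (173−1) · (197−1) = 88 · 172 · 196 = 2966656.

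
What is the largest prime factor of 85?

85 = 5 · 17
17 is prime.
So 85 = 5 · 17; the largest prime factor is 17.

17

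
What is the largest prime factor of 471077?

89

471077 = 67 · 7031
7031 = 79 · 89
89 is prime.
So 471077 = 67 · 79 · 89; the largest prime factor is 89.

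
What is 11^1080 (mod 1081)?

11^1 ≡ 11 (mod 1081)
11^2 ≡ 11^2 = 121 ≡ 121 (mod 1081)
11^4 ≡ 121^2 = 14641 ≡ 588 (mod 1081)
11^8 ≡ 588^2 = 345744 ≡ 905 (mod 1081)
11^16 ≡ 905^2 = 819025 ≡ 708 (mod 1081)
11^32 ≡ 708^2 = 501264 ≡ 761 (mod 1081)
11^64 ≡ 761^2 = 579121 ≡ 786 (mod 1081)
11^128 ≡ 786^2 = 617796 ≡ 545 (mod 1081)
11^256 ≡ 545^2 = 297025 ≡ 831 (mod 1081)
11^512 ≡ 831^2 = 690561 ≡ 883 (mod 1081)
11^1024 ≡ 883^2 = 779689 ≡ 288 (mod 1081)
1080 = 1024 + 32 + 16 + 8 in binary powers of 2.
So 11^1080 ≡ 288 · 761 · 708 · 905 ≡ 581 (mod 1081).
Since 581 ≠ 1, base 11 is a Fermat witness: 1081 is composite.

581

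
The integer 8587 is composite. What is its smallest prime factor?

31

8587 is odd.
Digit sum 28, not divisible by 3.
Ends in 7: not divisible by 5.
7: 8587 = 7·1226 + 5
11: 8587 = 11·780 + 7
13: 8587 = 13·660 + 7
17: 8587 = 17·505 + 2
19: 8587 = 19·451 + 18
23: 8587 = 23·373 + 8
29: 8587 = 29·296 + 3
31: 8587 = 31·277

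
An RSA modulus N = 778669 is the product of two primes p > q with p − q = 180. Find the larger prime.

Since p = q + 180, we have 778669 = q(q + 180), so q² + 180q − 778669 = 0.
Discriminant: 180² + 4·778669 = 32400 + 3114676 = 3147076; √3147076 = 1774.
q = (−180 + 1774)/2 = 797, and p = q + 180 = 977.
Check: 797 · 977 = 778669.

977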